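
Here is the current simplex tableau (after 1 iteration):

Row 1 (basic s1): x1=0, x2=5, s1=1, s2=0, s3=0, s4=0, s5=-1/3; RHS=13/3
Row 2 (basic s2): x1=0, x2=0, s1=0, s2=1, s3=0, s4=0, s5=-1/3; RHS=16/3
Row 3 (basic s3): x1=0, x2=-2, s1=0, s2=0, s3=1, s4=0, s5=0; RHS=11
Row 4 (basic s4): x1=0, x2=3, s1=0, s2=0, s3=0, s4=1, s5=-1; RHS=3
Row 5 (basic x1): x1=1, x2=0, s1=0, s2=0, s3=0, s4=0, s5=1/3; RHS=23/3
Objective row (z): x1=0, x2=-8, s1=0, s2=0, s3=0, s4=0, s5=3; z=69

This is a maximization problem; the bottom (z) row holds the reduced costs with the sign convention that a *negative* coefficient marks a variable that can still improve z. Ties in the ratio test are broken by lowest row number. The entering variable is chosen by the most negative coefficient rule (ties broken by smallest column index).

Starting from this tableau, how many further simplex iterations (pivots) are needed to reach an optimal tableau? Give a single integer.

1

pivot: x2 in, s1 out → z = 1139/15
No improving column remains; optimal.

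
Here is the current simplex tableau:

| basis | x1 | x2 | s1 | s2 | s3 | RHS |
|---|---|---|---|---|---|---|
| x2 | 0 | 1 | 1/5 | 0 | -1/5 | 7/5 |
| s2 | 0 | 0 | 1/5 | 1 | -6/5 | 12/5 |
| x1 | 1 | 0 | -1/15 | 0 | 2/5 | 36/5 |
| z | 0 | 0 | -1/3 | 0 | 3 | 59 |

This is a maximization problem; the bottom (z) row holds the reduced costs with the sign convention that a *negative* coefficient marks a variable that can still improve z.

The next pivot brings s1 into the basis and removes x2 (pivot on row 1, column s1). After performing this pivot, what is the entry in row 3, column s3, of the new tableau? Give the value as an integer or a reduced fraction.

1/3

Pivot element is row 1, column s1: 1/5.
Normalize row 1: new (row 1, s3) = (-1/5)/(1/5) = -1.
row 3 ← row 3 − (-1/15)·(new row 1): 2/5 − (-1/15)·(-1) = 1/3.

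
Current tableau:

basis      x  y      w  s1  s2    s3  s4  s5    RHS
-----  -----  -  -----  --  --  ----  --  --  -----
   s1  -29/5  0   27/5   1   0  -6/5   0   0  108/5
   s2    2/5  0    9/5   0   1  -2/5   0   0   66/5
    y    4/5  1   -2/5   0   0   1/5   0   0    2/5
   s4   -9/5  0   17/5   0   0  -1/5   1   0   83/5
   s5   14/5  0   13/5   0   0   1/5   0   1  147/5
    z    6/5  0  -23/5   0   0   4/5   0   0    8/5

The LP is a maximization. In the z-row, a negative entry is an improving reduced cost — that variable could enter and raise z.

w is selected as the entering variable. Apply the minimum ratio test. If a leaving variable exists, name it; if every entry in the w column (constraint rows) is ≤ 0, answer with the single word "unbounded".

s1

Ratios: row 1 (s1): (108/5)/(27/5) = 4; row 2 (s2): (66/5)/(9/5) = 22/3; row 3 (y): entry -2/5 ≤ 0, skip; row 4 (s4): (83/5)/(17/5) = 83/17; row 5 (s5): (147/5)/(13/5) = 147/13.
Minimum ratio is in the s1 row, so s1 leaves.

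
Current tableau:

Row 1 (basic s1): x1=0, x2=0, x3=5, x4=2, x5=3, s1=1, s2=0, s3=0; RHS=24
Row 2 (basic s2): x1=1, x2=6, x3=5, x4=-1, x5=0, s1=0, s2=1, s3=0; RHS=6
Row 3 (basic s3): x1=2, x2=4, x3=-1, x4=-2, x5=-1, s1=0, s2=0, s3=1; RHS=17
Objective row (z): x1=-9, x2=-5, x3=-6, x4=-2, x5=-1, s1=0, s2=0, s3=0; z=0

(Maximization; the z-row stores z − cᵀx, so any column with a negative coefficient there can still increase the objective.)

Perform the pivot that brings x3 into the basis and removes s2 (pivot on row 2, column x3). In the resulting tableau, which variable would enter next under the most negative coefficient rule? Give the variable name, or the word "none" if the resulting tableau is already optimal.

Pivot element 5. New z-row = old z-row − (-6)·(row 2/5).
Updated z-row coefficients: x1: -39/5, x2: 11/5, x3: 0, x4: -16/5, x5: -1, s1: 0, s2: 6/5, s3: 0.
The most negative is -39/5 in column x1, so x1 would enter next.

x1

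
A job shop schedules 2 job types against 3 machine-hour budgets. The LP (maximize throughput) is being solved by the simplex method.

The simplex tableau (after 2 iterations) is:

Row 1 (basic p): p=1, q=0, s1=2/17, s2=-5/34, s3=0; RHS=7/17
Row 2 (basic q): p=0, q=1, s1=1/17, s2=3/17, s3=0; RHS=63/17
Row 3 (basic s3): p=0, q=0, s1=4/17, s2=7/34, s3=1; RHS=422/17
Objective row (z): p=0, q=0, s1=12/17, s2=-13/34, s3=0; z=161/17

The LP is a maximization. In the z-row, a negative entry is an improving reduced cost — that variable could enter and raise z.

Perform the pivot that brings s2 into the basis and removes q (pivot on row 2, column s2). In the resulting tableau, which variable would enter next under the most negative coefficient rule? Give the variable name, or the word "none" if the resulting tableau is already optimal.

none

Pivot element 3/17. New z-row = old z-row − (-13/34)·(row 2/(3/17)).
Updated z-row coefficients: p: 0, q: 13/6, s1: 5/6, s2: 0, s3: 0.
No coefficient is strictly negative; the tableau after this pivot is optimal.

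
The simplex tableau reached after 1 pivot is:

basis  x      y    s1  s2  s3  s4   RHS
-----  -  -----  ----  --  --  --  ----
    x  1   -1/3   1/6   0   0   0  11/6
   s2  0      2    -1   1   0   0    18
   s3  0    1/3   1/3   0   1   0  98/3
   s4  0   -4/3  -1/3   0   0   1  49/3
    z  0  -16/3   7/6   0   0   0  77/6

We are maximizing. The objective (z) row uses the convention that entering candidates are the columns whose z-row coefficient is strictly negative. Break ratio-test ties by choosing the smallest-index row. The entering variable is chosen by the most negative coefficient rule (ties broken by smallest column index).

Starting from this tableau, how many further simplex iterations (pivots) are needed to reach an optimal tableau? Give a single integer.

pivot: y in, s2 out → z = 365/6
pivot: s1 in, s3 out → z = 899/6
No improving column remains; optimal.

2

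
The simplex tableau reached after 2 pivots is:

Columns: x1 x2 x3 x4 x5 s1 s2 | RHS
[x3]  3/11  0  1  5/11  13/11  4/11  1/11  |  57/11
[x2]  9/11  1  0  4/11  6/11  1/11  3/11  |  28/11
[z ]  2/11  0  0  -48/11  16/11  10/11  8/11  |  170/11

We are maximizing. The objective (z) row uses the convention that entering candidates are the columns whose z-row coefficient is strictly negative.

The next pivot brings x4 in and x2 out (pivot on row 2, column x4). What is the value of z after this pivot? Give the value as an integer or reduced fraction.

46

Minimum ratio for x4: (28/11)/(4/11) = 7.
z changes by −(z-row coeff of x4)·ratio = −(-48/11)·7 = 336/11.
New z = 170/11 + (336/11) = 46.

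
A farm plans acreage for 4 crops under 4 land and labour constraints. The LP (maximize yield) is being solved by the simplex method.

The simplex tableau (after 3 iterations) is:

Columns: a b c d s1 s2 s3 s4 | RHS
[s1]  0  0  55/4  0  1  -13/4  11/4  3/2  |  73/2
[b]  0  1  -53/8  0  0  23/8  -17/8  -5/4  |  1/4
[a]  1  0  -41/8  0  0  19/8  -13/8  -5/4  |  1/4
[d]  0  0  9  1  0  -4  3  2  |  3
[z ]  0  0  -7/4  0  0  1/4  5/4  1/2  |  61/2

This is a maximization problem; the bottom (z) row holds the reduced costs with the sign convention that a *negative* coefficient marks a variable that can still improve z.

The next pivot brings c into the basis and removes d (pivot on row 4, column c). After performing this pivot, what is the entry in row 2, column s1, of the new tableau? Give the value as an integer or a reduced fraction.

Pivot element is row 4, column c: 9.
Normalize row 4: new (row 4, s1) = 0/9 = 0.
row 2 ← row 2 − (-53/8)·(new row 4): 0 − (-53/8)·0 = 0.

0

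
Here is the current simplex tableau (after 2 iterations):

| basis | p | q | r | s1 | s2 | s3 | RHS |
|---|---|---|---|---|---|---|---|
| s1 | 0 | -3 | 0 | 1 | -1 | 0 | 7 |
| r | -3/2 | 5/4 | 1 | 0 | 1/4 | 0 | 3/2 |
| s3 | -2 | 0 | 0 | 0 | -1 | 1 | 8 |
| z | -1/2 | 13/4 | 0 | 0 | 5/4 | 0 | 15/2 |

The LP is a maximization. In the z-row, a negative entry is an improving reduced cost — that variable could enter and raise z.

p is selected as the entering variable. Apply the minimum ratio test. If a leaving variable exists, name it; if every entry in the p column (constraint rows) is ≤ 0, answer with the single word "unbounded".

p-column entries: row 1: 0, row 2: -3/2, row 3: -2. All ≤ 0, so p can increase without bound; the LP is unbounded in this direction.

unbounded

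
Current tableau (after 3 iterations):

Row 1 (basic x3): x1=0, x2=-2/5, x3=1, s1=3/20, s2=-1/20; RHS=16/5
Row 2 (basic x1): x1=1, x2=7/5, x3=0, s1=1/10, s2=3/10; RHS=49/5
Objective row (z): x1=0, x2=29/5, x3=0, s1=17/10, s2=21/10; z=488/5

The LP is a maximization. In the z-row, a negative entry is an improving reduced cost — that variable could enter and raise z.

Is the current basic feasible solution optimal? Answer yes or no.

No objective-row coefficient is strictly negative, so no entering variable exists; the tableau is optimal.

yes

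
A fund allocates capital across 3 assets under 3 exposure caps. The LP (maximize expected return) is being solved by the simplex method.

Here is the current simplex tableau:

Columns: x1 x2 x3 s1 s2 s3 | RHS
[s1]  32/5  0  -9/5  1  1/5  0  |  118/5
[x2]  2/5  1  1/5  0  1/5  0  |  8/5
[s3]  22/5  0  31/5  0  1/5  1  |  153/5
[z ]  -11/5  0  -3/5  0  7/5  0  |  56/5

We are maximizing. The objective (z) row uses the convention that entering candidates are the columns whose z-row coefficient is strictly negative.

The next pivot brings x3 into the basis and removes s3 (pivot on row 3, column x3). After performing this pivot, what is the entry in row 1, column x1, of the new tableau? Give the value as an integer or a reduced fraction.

Pivot element is row 3, column x3: 31/5.
Normalize row 3: new (row 3, x1) = (22/5)/(31/5) = 22/31.
row 1 ← row 1 − (-9/5)·(new row 3): 32/5 − (-9/5)·(22/31) = 238/31.

238/31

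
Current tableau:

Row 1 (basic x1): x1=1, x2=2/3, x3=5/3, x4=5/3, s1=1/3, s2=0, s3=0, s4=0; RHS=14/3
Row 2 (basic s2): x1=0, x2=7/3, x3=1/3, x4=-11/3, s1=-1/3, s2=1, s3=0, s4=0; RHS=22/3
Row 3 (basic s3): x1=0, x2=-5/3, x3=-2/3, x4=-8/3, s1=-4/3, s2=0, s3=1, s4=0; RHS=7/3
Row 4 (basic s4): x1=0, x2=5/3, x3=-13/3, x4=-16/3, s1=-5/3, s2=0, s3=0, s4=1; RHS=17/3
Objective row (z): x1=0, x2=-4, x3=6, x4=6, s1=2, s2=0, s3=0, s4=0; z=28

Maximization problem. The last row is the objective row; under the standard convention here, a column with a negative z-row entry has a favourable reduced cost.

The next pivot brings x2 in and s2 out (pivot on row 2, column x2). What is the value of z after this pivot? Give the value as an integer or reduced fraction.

284/7

Minimum ratio for x2: (22/3)/(7/3) = 22/7.
z changes by −(z-row coeff of x2)·ratio = −(-4)·(22/7) = 88/7.
New z = 28 + (88/7) = 284/7.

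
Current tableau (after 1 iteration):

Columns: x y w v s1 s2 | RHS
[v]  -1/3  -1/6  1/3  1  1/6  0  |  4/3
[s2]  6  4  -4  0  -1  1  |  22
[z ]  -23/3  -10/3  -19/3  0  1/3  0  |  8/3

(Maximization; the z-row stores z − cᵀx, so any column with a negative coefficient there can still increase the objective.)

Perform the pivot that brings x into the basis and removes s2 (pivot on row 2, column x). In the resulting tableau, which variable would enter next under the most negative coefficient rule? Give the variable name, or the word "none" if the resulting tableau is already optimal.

w

Pivot element 6. New z-row = old z-row − (-23/3)·(row 2/6).
Updated z-row coefficients: x: 0, y: 16/9, w: -103/9, v: 0, s1: -17/18, s2: 23/18.
The most negative is -103/9 in column w, so w would enter next.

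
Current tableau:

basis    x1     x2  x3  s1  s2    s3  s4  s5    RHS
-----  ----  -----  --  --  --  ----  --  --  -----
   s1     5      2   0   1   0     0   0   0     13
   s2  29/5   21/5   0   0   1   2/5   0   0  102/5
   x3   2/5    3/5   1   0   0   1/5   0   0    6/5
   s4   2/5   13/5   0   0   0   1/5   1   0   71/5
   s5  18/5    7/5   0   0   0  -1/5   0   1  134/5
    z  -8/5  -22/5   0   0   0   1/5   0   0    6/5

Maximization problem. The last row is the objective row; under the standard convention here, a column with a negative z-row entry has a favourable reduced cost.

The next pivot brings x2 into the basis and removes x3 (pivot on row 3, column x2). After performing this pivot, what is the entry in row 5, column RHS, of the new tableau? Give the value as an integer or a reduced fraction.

24

Pivot element is row 3, column x2: 3/5.
Normalize row 3: new (row 3, RHS) = (6/5)/(3/5) = 2.
row 5 ← row 5 − (7/5)·(new row 3): 134/5 − (7/5)·2 = 24.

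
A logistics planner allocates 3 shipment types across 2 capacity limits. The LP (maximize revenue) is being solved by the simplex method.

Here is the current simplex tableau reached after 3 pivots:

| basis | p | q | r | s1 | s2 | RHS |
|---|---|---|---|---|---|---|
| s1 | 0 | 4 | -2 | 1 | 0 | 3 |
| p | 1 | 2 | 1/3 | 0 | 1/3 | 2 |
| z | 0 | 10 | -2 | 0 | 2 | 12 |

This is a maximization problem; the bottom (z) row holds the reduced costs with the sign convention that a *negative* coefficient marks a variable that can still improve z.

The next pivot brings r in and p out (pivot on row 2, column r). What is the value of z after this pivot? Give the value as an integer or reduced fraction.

Minimum ratio for r: 2/(1/3) = 6.
z changes by −(z-row coeff of r)·ratio = −(-2)·6 = 12.
New z = 12 + 12 = 24.

24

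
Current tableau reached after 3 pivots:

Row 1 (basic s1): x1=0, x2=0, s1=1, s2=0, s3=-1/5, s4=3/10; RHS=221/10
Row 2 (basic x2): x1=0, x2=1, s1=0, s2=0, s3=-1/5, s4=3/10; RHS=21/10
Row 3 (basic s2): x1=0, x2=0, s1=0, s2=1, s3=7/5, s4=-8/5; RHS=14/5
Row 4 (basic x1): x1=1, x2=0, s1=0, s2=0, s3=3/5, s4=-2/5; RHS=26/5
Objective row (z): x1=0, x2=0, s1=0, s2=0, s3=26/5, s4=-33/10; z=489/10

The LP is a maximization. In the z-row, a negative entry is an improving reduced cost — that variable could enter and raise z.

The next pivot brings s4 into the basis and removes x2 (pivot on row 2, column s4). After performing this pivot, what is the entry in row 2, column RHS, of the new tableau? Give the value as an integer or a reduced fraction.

Pivot element is row 2, column s4: 3/10.
Normalize row 2: new (row 2, RHS) = (21/10)/(3/10) = 7.
Row 2 is the pivot row, so the entry is 7.

7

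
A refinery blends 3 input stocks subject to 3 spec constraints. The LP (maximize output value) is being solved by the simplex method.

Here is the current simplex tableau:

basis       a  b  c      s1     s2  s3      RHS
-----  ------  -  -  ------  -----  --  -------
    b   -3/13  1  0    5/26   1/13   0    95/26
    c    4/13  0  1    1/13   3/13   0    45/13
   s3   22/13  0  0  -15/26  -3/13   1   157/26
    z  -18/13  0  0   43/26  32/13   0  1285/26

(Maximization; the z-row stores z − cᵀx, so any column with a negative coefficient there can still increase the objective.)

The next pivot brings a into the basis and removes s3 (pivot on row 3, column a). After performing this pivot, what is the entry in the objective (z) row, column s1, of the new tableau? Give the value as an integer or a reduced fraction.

13/11

Pivot element is row 3, column a: 22/13.
Normalize row 3: new (row 3, s1) = (-15/26)/(22/13) = -15/44.
z-row ← z-row − (-18/13)·(new row 3): 43/26 − (-18/13)·(-15/44) = 13/11.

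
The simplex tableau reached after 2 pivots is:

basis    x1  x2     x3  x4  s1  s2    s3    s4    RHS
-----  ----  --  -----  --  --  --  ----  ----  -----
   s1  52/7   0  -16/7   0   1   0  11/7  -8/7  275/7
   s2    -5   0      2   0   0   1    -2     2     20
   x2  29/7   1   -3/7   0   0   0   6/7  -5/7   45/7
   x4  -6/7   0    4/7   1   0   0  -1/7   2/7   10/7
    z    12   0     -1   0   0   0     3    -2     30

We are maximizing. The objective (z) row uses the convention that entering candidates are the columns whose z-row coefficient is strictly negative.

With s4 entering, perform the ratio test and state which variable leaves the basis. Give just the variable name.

x4

Ratios: row 1 (s1): entry -8/7 ≤ 0, skip; row 2 (s2): 20/2 = 10; row 3 (x2): entry -5/7 ≤ 0, skip; row 4 (x4): (10/7)/(2/7) = 5.
Minimum ratio 5 is in the x4 row, so x4 leaves.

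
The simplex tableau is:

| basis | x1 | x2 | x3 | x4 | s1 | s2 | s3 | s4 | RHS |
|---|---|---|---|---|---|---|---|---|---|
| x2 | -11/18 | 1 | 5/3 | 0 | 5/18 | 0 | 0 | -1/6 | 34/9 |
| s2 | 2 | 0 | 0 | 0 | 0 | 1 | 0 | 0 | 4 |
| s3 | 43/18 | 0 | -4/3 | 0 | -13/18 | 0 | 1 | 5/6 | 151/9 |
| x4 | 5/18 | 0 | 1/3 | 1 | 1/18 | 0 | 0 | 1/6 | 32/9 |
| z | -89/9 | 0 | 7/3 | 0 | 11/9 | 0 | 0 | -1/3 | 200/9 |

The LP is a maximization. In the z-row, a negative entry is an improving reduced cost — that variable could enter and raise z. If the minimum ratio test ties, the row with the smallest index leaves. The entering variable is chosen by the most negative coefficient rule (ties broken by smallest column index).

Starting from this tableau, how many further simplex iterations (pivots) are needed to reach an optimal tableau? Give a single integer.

pivot: x1 in, s2 out → z = 42
pivot: s4 in, s3 out → z = 234/5
No improving column remains; optimal.

2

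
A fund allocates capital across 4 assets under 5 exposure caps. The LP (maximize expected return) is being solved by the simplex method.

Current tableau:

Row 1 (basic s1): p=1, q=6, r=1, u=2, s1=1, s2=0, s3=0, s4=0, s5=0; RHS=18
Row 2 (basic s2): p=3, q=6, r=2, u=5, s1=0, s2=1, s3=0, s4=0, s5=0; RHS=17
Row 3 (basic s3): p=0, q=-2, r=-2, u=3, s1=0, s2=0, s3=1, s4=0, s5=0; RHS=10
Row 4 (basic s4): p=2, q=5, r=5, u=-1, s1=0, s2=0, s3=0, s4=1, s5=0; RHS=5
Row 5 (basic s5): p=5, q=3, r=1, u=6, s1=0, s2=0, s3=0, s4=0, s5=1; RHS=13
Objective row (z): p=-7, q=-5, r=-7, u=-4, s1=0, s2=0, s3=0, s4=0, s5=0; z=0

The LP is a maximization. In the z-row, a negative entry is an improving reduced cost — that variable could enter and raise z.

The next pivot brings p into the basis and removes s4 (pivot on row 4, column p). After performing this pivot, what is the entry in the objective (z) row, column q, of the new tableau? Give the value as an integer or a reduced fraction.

25/2

Pivot element is row 4, column p: 2.
Normalize row 4: new (row 4, q) = 5/2 = 5/2.
z-row ← z-row − (-7)·(new row 4): -5 − (-7)·(5/2) = 25/2.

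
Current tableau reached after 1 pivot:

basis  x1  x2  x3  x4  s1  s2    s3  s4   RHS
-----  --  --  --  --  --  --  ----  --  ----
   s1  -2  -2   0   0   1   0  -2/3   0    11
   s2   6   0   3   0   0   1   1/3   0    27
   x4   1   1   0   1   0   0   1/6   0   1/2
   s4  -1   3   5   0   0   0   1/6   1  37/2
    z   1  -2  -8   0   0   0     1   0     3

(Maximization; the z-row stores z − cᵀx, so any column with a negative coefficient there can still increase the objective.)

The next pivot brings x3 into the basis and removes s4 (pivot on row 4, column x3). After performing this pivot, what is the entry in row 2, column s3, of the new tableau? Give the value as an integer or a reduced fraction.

7/30

Pivot element is row 4, column x3: 5.
Normalize row 4: new (row 4, s3) = (1/6)/5 = 1/30.
row 2 ← row 2 − 3·(new row 4): 1/3 − 3·(1/30) = 7/30.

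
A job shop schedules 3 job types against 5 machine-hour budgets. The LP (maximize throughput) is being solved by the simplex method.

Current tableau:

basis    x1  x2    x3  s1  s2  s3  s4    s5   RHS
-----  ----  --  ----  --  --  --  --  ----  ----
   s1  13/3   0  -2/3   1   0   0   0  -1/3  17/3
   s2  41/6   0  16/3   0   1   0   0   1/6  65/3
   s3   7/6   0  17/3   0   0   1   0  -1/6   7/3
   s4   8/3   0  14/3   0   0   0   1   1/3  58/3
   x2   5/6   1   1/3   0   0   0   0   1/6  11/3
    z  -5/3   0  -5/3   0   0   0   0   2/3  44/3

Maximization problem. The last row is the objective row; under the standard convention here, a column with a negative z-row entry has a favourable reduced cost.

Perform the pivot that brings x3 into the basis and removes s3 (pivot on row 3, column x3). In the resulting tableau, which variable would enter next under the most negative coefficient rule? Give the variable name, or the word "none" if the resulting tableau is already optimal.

x1

Pivot element 17/3. New z-row = old z-row − (-5/3)·(row 3/(17/3)).
Updated z-row coefficients: x1: -45/34, x2: 0, x3: 0, s1: 0, s2: 0, s3: 5/17, s4: 0, s5: 21/34.
The most negative is -45/34 in column x1, so x1 would enter next.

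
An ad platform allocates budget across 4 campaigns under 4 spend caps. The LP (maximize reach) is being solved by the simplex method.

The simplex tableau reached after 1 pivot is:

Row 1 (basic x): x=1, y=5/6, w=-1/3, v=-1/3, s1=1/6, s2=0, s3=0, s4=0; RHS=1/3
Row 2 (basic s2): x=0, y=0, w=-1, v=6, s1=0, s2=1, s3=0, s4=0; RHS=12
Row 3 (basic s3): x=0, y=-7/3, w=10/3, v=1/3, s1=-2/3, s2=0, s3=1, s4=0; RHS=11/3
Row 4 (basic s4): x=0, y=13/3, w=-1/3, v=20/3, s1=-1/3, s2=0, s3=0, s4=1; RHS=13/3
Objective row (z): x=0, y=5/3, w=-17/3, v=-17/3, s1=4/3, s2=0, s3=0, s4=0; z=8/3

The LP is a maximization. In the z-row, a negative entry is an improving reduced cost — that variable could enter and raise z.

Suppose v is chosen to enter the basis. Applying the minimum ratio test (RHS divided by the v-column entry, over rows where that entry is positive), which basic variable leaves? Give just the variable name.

s4

Ratios: row 1 (x): entry -1/3 ≤ 0, skip; row 2 (s2): 12/6 = 2; row 3 (s3): (11/3)/(1/3) = 11; row 4 (s4): (13/3)/(20/3) = 13/20.
Minimum ratio 13/20 is in the s4 row, so s4 leaves.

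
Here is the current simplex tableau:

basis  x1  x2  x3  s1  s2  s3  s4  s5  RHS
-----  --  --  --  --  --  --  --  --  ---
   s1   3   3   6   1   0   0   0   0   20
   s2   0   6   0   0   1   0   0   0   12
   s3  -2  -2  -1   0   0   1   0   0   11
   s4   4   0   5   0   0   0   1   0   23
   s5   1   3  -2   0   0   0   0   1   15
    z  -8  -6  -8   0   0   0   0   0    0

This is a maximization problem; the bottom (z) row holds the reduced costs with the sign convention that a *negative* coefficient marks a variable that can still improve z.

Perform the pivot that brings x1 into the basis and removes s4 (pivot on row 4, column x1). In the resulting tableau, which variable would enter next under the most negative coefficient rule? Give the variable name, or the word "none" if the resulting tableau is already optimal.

Pivot element 4. New z-row = old z-row − (-8)·(row 4/4).
Updated z-row coefficients: x1: 0, x2: -6, x3: 2, s1: 0, s2: 0, s3: 0, s4: 2, s5: 0.
The most negative is -6 in column x2, so x2 would enter next.

x2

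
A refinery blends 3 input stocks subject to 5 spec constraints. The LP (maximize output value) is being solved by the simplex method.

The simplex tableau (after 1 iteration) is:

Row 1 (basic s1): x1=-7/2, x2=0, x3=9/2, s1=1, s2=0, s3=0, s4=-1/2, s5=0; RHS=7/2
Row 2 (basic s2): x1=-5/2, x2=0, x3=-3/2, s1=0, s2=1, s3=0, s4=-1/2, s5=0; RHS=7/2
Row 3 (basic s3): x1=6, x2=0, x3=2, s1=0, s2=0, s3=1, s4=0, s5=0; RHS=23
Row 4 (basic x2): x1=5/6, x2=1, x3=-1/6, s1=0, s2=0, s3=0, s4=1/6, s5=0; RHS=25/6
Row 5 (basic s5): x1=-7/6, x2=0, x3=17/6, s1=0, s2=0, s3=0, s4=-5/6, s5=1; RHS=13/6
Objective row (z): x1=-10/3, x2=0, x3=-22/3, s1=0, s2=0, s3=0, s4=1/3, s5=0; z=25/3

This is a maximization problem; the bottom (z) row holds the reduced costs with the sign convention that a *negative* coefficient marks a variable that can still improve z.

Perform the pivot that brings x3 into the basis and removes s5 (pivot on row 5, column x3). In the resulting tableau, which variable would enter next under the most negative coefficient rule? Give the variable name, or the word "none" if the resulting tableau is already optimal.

Pivot element 17/6. New z-row = old z-row − (-22/3)·(row 5/(17/6)).
Updated z-row coefficients: x1: -108/17, x2: 0, x3: 0, s1: 0, s2: 0, s3: 0, s4: -31/17, s5: 44/17.
The most negative is -108/17 in column x1, so x1 would enter next.

x1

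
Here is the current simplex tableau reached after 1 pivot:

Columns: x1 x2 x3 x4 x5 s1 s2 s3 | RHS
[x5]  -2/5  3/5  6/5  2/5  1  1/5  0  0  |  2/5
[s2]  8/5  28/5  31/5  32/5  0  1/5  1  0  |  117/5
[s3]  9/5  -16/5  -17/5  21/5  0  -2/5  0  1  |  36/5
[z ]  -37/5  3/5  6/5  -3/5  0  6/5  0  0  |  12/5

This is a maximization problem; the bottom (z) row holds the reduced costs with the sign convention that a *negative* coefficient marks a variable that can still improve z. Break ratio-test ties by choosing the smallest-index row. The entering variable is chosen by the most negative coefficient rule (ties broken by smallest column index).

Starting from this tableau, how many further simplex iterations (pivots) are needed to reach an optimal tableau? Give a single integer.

pivot: x1 in, s3 out → z = 32
pivot: x3 in, s2 out → z = 4611/83
pivot: x2 in, x3 out → z = 4353/76
No improving column remains; optimal.

3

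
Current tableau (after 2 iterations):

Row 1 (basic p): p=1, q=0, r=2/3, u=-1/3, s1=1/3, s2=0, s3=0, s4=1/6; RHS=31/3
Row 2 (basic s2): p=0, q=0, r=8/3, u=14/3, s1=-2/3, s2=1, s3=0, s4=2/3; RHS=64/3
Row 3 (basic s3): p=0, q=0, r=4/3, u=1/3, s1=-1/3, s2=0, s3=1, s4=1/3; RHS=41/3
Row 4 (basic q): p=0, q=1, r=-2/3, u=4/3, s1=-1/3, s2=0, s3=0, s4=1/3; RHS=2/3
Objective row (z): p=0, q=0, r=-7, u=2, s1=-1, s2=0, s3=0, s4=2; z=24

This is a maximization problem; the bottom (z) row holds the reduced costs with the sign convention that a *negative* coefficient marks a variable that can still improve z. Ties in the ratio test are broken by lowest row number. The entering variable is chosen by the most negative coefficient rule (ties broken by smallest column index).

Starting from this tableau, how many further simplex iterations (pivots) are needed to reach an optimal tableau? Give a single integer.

pivot: r in, s2 out → z = 80
pivot: s1 in, p out → z = 215/2
No improving column remains; optimal.

2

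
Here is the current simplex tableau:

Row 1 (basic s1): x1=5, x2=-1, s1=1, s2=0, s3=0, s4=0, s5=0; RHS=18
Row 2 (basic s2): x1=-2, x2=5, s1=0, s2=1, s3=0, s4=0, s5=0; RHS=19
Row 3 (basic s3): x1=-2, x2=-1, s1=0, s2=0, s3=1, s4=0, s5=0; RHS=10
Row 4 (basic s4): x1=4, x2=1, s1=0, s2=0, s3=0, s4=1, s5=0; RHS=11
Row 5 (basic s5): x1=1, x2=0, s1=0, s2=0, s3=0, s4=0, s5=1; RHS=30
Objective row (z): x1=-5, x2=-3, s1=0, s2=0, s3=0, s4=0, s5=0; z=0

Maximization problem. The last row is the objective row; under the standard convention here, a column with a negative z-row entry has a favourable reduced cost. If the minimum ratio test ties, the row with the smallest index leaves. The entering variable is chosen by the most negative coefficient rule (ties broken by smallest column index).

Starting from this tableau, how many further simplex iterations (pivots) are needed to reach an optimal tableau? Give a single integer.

2

pivot: x1 in, s4 out → z = 55/4
pivot: x2 in, s2 out → z = 237/11
No improving column remains; optimal.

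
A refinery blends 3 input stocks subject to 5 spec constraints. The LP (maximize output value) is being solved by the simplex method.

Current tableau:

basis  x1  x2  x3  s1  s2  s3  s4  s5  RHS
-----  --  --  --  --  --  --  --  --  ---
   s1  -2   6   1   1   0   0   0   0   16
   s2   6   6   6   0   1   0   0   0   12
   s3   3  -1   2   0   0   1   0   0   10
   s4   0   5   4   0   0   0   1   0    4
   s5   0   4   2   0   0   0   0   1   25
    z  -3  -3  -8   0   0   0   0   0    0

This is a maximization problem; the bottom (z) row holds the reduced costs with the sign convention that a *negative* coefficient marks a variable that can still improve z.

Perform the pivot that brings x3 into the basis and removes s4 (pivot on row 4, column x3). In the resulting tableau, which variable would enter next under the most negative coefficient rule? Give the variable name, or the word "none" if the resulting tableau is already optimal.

Pivot element 4. New z-row = old z-row − (-8)·(row 4/4).
Updated z-row coefficients: x1: -3, x2: 7, x3: 0, s1: 0, s2: 0, s3: 0, s4: 2, s5: 0.
The most negative is -3 in column x1, so x1 would enter next.

x1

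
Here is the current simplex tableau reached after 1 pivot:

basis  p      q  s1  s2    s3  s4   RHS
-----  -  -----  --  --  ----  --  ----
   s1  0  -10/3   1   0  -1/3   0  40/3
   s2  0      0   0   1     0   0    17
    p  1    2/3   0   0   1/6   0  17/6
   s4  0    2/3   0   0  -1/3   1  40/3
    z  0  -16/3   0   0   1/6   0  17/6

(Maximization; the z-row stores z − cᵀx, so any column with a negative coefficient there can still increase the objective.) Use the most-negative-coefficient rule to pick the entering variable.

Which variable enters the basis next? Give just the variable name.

Objective-row coefficients: p: 0, q: -16/3, s1: 0, s2: 0, s3: 1/6, s4: 0.
The most negative is -16/3 in column q, so q enters.

q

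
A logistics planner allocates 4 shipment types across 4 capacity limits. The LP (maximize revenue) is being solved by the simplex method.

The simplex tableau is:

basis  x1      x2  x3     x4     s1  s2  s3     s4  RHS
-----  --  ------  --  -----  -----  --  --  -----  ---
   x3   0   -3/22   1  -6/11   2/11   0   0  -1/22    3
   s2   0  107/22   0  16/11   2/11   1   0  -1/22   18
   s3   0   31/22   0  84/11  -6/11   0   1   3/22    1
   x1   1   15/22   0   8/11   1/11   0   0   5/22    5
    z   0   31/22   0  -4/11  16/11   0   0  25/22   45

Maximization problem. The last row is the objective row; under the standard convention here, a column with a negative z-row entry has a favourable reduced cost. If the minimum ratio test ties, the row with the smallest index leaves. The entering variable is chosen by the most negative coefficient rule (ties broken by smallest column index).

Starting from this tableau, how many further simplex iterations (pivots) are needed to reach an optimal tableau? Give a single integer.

pivot: x4 in, s3 out → z = 946/21
No improving column remains; optimal.

1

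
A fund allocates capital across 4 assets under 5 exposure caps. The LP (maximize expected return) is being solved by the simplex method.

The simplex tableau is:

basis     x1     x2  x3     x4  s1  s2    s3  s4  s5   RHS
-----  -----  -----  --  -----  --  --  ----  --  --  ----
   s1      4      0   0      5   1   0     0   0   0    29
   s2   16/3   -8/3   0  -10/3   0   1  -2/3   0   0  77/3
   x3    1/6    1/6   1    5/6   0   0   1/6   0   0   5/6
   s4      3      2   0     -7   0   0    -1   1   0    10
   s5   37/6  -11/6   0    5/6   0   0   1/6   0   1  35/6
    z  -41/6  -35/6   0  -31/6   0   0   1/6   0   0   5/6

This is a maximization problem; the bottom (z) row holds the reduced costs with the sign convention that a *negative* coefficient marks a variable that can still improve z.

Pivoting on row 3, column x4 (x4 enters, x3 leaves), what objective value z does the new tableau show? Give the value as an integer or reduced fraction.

Minimum ratio for x4: (5/6)/(5/6) = 1.
z changes by −(z-row coeff of x4)·ratio = −(-31/6)·1 = 31/6.
New z = 5/6 + (31/6) = 6.

6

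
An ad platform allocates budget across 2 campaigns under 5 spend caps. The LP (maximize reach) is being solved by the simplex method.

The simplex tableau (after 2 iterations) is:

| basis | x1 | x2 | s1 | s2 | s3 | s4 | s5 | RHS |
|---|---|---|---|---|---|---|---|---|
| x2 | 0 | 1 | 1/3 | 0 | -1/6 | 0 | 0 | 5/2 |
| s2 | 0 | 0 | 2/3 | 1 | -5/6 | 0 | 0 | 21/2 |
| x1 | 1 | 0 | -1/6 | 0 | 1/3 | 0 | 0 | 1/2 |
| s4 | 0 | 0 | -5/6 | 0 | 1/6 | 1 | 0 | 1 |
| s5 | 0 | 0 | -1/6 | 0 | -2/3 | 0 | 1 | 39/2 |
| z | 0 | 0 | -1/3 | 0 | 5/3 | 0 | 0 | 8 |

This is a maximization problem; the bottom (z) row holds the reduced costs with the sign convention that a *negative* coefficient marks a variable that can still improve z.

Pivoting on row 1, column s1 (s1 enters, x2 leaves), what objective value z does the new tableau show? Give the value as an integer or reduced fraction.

Minimum ratio for s1: (5/2)/(1/3) = 15/2.
z changes by −(z-row coeff of s1)·ratio = −(-1/3)·(15/2) = 5/2.
New z = 8 + (5/2) = 21/2.

21/2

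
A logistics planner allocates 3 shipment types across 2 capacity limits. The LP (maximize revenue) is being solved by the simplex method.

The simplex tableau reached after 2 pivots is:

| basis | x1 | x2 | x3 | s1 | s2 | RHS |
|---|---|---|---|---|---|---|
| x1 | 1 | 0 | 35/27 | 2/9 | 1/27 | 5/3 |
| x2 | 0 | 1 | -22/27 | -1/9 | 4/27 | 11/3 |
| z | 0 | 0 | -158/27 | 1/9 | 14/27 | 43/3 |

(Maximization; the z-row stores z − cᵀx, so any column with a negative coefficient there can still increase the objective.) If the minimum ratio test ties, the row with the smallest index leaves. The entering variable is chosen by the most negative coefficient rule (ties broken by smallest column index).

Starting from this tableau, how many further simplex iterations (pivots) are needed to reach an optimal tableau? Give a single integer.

1

pivot: x3 in, x1 out → z = 153/7
No improving column remains; optimal.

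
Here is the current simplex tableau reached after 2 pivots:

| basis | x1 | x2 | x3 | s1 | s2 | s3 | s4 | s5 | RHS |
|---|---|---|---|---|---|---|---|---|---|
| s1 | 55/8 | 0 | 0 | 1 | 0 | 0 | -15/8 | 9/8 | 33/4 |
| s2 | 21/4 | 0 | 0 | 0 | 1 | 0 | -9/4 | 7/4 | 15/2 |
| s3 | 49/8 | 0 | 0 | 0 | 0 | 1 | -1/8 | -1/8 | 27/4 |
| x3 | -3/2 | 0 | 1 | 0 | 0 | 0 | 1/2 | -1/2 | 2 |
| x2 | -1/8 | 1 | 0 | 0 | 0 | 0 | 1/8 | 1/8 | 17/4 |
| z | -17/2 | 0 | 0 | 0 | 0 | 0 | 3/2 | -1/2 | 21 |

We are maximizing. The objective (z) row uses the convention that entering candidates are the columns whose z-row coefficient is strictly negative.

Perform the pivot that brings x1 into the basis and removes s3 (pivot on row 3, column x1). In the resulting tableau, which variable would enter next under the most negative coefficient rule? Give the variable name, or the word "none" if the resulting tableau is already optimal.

Pivot element 49/8. New z-row = old z-row − (-17/2)·(row 3/(49/8)).
Updated z-row coefficients: x1: 0, x2: 0, x3: 0, s1: 0, s2: 0, s3: 68/49, s4: 65/49, s5: -33/49.
The most negative is -33/49 in column s5, so s5 would enter next.

s5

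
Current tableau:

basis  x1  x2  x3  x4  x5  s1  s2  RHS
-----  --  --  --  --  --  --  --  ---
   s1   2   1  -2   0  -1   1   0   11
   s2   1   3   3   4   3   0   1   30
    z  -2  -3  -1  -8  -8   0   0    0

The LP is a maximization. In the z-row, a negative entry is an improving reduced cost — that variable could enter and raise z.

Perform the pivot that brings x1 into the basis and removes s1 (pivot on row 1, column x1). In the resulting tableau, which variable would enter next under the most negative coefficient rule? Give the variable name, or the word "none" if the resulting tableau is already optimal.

Pivot element 2. New z-row = old z-row − (-2)·(row 1/2).
Updated z-row coefficients: x1: 0, x2: -2, x3: -3, x4: -8, x5: -9, s1: 1, s2: 0.
The most negative is -9 in column x5, so x5 would enter next.

x5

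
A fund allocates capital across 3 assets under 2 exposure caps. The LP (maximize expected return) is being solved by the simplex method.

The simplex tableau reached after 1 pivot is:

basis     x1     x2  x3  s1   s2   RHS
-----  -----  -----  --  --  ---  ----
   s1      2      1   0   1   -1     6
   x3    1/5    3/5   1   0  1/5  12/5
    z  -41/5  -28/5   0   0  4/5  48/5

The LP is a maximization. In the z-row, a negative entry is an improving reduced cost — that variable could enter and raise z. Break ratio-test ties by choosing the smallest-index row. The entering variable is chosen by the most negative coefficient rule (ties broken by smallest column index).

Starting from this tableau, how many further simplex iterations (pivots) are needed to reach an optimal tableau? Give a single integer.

pivot: x1 in, s1 out → z = 171/5
pivot: s2 in, x3 out → z = 54
No improving column remains; optimal.

2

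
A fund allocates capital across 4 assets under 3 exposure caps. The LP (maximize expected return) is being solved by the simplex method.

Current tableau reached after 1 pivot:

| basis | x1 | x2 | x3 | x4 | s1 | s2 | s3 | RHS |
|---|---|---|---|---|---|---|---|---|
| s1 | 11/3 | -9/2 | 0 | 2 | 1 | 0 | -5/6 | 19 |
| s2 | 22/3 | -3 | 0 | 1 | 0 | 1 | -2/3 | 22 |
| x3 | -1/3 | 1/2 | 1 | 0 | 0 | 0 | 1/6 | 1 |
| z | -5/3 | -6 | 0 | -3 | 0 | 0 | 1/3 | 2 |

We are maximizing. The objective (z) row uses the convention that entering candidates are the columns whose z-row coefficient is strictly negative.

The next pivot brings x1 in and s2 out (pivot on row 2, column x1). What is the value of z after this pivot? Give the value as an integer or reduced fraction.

Minimum ratio for x1: 22/(22/3) = 3.
z changes by −(z-row coeff of x1)·ratio = −(-5/3)·3 = 5.
New z = 2 + 5 = 7.

7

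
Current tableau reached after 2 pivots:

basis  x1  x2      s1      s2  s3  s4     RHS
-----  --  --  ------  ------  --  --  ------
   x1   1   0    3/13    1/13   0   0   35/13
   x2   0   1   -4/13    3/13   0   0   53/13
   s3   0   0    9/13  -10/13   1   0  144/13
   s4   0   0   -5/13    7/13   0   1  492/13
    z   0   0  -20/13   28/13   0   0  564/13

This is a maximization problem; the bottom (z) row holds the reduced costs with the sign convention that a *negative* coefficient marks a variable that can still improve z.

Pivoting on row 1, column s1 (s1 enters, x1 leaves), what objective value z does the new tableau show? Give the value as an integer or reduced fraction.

184/3

Minimum ratio for s1: (35/13)/(3/13) = 35/3.
z changes by −(z-row coeff of s1)·ratio = −(-20/13)·(35/3) = 700/39.
New z = 564/13 + (700/39) = 184/3.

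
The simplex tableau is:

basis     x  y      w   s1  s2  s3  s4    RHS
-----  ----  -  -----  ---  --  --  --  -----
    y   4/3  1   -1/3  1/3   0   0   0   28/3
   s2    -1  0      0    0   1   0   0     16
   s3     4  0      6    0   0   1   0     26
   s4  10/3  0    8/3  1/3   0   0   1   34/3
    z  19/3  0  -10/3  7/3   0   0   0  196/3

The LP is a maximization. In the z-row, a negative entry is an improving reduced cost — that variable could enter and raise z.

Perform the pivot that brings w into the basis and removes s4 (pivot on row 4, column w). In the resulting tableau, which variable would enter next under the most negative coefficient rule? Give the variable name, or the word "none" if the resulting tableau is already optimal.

none

Pivot element 8/3. New z-row = old z-row − (-10/3)·(row 4/(8/3)).
Updated z-row coefficients: x: 21/2, y: 0, w: 0, s1: 11/4, s2: 0, s3: 0, s4: 5/4.
No coefficient is strictly negative; the tableau after this pivot is optimal.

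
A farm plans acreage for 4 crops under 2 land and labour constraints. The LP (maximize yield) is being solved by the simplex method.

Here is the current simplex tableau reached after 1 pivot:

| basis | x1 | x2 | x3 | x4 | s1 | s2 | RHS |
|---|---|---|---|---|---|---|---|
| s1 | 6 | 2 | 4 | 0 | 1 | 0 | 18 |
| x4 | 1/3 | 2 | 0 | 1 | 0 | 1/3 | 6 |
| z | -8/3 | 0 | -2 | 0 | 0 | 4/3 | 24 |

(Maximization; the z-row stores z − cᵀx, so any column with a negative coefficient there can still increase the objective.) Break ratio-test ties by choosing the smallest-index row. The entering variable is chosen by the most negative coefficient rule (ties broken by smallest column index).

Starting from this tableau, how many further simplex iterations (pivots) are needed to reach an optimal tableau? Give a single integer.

2

pivot: x1 in, s1 out → z = 32
pivot: x3 in, x1 out → z = 33
No improving column remains; optimal.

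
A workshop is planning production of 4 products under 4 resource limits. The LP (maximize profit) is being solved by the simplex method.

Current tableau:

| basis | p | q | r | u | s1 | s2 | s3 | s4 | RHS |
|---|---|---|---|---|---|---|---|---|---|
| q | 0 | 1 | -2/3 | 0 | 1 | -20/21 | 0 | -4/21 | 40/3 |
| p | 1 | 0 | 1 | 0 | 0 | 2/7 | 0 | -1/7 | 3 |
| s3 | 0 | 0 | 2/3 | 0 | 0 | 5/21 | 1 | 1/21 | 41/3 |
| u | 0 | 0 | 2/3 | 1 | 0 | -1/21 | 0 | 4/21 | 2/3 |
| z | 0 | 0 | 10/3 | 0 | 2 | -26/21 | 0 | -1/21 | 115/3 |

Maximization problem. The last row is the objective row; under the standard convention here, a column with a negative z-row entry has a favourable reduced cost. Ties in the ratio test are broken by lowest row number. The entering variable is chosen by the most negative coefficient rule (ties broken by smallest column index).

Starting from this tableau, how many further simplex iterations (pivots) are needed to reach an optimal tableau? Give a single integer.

pivot: s2 in, p out → z = 154/3
pivot: s4 in, u out → z = 56
No improving column remains; optimal.

2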